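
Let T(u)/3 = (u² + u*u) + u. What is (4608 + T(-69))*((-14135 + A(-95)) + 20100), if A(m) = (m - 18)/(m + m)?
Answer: 37366874721/190 ≈ 1.9667e+8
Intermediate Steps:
A(m) = (-18 + m)/(2*m) (A(m) = (-18 + m)/((2*m)) = (-18 + m)*(1/(2*m)) = (-18 + m)/(2*m))
T(u) = 3*u + 6*u² (T(u) = 3*((u² + u*u) + u) = 3*((u² + u²) + u) = 3*(2*u² + u) = 3*(u + 2*u²) = 3*u + 6*u²)
(4608 + T(-69))*((-14135 + A(-95)) + 20100) = (4608 + 3*(-69)*(1 + 2*(-69)))*((-14135 + (½)*(-18 - 95)/(-95)) + 20100) = (4608 + 3*(-69)*(1 - 138))*((-14135 + (½)*(-1/95)*(-113)) + 20100) = (4608 + 3*(-69)*(-137))*((-14135 + 113/190) + 20100) = (4608 + 28359)*(-2685537/190 + 20100) = 32967*(1133463/190) = 37366874721/190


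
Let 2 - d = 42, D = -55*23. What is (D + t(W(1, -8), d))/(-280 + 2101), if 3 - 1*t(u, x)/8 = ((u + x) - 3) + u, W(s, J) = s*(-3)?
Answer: -283/607 ≈ -0.46623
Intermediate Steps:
W(s, J) = -3*s
D = -1265
d = -40 (d = 2 - 1*42 = 2 - 42 = -40)
t(u, x) = 48 - 16*u - 8*x (t(u, x) = 24 - 8*(((u + x) - 3) + u) = 24 - 8*((-3 + u + x) + u) = 24 - 8*(-3 + x + 2*u) = 24 + (24 - 16*u - 8*x) = 48 - 16*u - 8*x)
(D + t(W(1, -8), d))/(-280 + 2101) = (-1265 + (48 - (-48) - 8*(-40)))/(-280 + 2101) = (-1265 + (48 - 16*(-3) + 320))/1821 = (-1265 + (48 + 48 + 320))*(1/1821) = (-1265 + 416)*(1/1821) = -849*1/1821 = -283/607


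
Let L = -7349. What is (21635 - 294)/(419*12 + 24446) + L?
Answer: -216583085/29474 ≈ -7348.3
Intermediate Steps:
(21635 - 294)/(419*12 + 24446) + L = (21635 - 294)/(419*12 + 24446) - 7349 = 21341/(5028 + 24446) - 7349 = 21341/29474 - 7349 = -216583085/29474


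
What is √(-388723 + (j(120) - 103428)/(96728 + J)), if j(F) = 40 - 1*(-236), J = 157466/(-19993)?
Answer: I*√40376488793373588814755/322287573 ≈ 623.48*I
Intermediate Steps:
J = -157466/19993 (J = 157466*(-1/19993) = -157466/19993 ≈ -7.8761)
j(F) = 276 (j(F) = 40 + 236 = 276)
√(-388723 + (j(120) - 103428)/(96728 + J)) = √(-388723 + (276 - 103428)/(96728 - 157466/19993)) = √(-388723 - 103152/1933725438/19993) = √(-388723 - 103152*19993/1933725438) = √(-388723 - 343719656/322287573) = √(-125280935958935/322287573) = I*√40376488793373588814755/322287573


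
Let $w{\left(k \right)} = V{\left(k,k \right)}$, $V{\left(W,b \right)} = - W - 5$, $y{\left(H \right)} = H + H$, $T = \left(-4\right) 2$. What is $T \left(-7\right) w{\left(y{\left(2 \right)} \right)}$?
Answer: $-504$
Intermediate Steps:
$T = -8$
$y{\left(H \right)} = 2 H$
$V{\left(W,b \right)} = -5 - W$
$w{\left(k \right)} = -5 - k$
$T \left(-7\right) w{\left(y{\left(2 \right)} \right)} = \left(-8\right) \left(-7\right) \left(-5 - 2 \cdot 2\right) = 56 \left(-5 - 4\right) = 56 \left(-9\right) = -504$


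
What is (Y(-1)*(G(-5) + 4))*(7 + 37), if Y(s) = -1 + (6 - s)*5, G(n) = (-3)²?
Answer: 19448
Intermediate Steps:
G(n) = 9
Y(s) = 29 - 5*s (Y(s) = -1 + (30 - 5*s) = 29 - 5*s)
(Y(-1)*(G(-5) + 4))*(7 + 37) = ((29 - 5*(-1))*(9 + 4))*(7 + 37) = ((29 + 5)*13)*44 = (34*13)*44 = 442*44 = 19448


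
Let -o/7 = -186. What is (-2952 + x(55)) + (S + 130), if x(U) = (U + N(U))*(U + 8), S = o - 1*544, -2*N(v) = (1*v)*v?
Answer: -187773/2 ≈ -93887.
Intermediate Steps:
o = 1302 (o = -7*(-186) = 1302)
N(v) = -v²/2 (N(v) = -1*v*v/2 = -v*v/2 = -v²/2)
S = 758 (S = 1302 - 1*544 = 1302 - 544 = 758)
x(U) = (8 + U)*(U - U²/2) (x(U) = (U - U²/2)*(U + 8) = (U - U²/2)*(8 + U) = (8 + U)*(U - U²/2))
(-2952 + x(55)) + (S + 130) = (-2952 + (½)*55*(16 - 1*55² - 6*55)) + (758 + 130) = (-2952 + (½)*55*(16 - 1*3025 - 330)) + 888 = (-2952 + (½)*55*(16 - 3025 - 330)) + 888 = (-2952 + (½)*55*(-3339)) + 888 = (-2952 - 183645/2) + 888 = -189549/2 + 888 = -187773/2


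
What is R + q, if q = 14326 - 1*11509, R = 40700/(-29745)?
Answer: 16750193/5949 ≈ 2815.6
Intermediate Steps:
R = -8140/5949 (R = 40700*(-1/29745) = -8140/5949 ≈ -1.3683)
q = 2817 (q = 14326 - 11509 = 2817)
R + q = -8140/5949 + 2817 = 16750193/5949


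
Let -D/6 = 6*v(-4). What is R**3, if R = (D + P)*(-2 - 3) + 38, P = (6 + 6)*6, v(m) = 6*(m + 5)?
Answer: 435519512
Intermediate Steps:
v(m) = 30 + 6*m (v(m) = 6*(5 + m) = 30 + 6*m)
P = 72 (P = 12*6 = 72)
D = -216 (D = -36*(30 + 6*(-4)) = -36*(30 - 24) = -36*6 = -6*36 = -216)
R = 758 (R = (-216 + 72)*(-2 - 3) + 38 = -144*(-5) + 38 = 720 + 38 = 758)
R**3 = 758**3 = 435519512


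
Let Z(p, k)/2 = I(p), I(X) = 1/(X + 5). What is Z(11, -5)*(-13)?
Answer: -13/8 ≈ -1.6250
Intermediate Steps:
I(X) = 1/(5 + X)
Z(p, k) = 2/(5 + p)
Z(11, -5)*(-13) = (2/(5 + 11))*(-13) = (2/16)*(-13) = (2*(1/16))*(-13) = (1/8)*(-13) = -13/8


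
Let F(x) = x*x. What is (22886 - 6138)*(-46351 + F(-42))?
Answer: -746743076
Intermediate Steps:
F(x) = x**2
(22886 - 6138)*(-46351 + F(-42)) = (22886 - 6138)*(-46351 + (-42)**2) = 16748*(-46351 + 1764) = 16748*(-44587) = -746743076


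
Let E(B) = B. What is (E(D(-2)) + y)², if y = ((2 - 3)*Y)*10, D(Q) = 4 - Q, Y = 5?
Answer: 1936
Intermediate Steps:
y = -50 (y = ((2 - 3)*5)*10 = -1*5*10 = -5*10 = -50)
(E(D(-2)) + y)² = ((4 - 1*(-2)) - 50)² = ((4 + 2) - 50)² = (6 - 50)² = (-44)² = 1936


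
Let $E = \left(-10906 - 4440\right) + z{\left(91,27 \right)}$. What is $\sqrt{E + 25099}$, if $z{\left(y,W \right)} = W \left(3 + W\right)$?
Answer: $\sqrt{10563} \approx 102.78$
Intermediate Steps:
$E = -14536$ ($E = \left(-10906 - 4440\right) + 27 \left(3 + 27\right) = -15346 + 27 \cdot 30 = -15346 + 810 = -14536$)
$\sqrt{E + 25099} = \sqrt{-14536 + 25099} = \sqrt{10563}$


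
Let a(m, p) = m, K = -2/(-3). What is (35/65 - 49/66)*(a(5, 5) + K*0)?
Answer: -875/858 ≈ -1.0198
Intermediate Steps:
K = ⅔ (K = -2*(-⅓) = ⅔ ≈ 0.66667)
(35/65 - 49/66)*(a(5, 5) + K*0) = (35/65 - 49/66)*(5 + (⅔)*0) = (35*(1/65) - 49*1/66)*(5 + 0) = (7/13 - 49/66)*5 = -175/858*5 = -875/858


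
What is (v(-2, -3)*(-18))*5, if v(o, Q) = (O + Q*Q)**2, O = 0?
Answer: -7290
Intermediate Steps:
v(o, Q) = Q**4 (v(o, Q) = (0 + Q*Q)**2 = (0 + Q**2)**2 = (Q**2)**2 = Q**4)
(v(-2, -3)*(-18))*5 = ((-3)**4*(-18))*5 = (81*(-18))*5 = -1458*5 = -7290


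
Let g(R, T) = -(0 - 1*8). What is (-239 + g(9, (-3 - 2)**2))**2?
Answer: 53361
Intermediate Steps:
g(R, T) = 8 (g(R, T) = -(0 - 8) = -1*(-8) = 8)
(-239 + g(9, (-3 - 2)**2))**2 = (-239 + 8)**2 = (-231)**2 = 53361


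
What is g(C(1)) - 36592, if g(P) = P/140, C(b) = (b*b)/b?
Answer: -5122879/140 ≈ -36592.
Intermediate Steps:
C(b) = b (C(b) = b²/b = b)
g(P) = P/140 (g(P) = P*(1/140) = P/140)
g(C(1)) - 36592 = (1/140)*1 - 36592 = 1/140 - 36592 = -5122879/140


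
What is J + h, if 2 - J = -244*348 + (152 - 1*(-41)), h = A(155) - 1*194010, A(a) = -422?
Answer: -109711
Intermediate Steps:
h = -194432 (h = -422 - 1*194010 = -422 - 194010 = -194432)
J = 84721 (J = 2 - (-244*348 + (152 - 1*(-41))) = 2 - (-84912 + (152 + 41)) = 2 - (-84912 + 193) = 2 - 1*(-84719) = 2 + 84719 = 84721)
J + h = 84721 - 194432 = -109711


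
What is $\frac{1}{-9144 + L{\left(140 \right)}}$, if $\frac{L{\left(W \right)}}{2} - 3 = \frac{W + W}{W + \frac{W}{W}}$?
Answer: $- \frac{141}{1287898} \approx -0.00010948$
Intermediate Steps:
$L{\left(W \right)} = 6 + \frac{4 W}{1 + W}$ ($L{\left(W \right)} = 6 + 2 \frac{W + W}{W + \frac{W}{W}} = 6 + 2 \frac{2 W}{W + 1} = 6 + 2 \frac{2 W}{1 + W} = 6 + \frac{4 W}{1 + W}$)
$\frac{1}{-9144 + L{\left(140 \right)}} = \frac{1}{-9144 + \frac{2 \left(3 + 5 \cdot 140\right)}{1 + 140}} = \frac{1}{-9144 + \frac{2 \left(3 + 700\right)}{141}} = \frac{1}{-9144 + 2 \cdot \frac{1}{141} \cdot 703} = \frac{1}{-9144 + \frac{1406}{141}} = \frac{1}{- \frac{1287898}{141}} = - \frac{141}{1287898}$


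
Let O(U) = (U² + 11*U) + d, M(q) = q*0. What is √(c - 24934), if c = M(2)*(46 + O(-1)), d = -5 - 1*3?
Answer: I*√24934 ≈ 157.91*I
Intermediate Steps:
d = -8 (d = -5 - 3 = -8)
M(q) = 0
O(U) = -8 + U² + 11*U (O(U) = (U² + 11*U) - 8 = -8 + U² + 11*U)
c = 0 (c = 0*(46 + (-8 + (-1)² + 11*(-1))) = 0*(46 + (-8 + 1 - 11)) = 0*(46 - 18) = 0*28 = 0)
√(c - 24934) = √(0 - 24934) = √(-24934) = I*√24934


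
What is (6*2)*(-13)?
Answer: -156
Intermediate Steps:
(6*2)*(-13) = 12*(-13) = -156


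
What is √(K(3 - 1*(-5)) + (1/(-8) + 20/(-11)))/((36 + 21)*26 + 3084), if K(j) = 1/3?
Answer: 5*I*√1122/602712 ≈ 0.00027788*I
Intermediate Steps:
K(j) = ⅓
√(K(3 - 1*(-5)) + (1/(-8) + 20/(-11)))/((36 + 21)*26 + 3084) = √(⅓ + (1/(-8) + 20/(-11)))/((36 + 21)*26 + 3084) = √(⅓ + (1*(-⅛) + 20*(-1/11)))/(57*26 + 3084) = √(⅓ + (-⅛ - 20/11))/(1482 + 3084) = √(⅓ - 171/88)/4566 = √(-425/264)*(1/4566) = (5*I*√1122/132)*(1/4566) = 5*I*√1122/602712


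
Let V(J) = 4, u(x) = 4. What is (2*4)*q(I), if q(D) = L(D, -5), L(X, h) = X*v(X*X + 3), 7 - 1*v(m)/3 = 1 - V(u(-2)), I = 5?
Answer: 1200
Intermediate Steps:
v(m) = 30 (v(m) = 21 - 3*(1 - 1*4) = 21 - 3*(1 - 4) = 21 - 3*(-3) = 21 + 9 = 30)
L(X, h) = 30*X (L(X, h) = X*30 = 30*X)
q(D) = 30*D
(2*4)*q(I) = (2*4)*(30*5) = 8*150 = 1200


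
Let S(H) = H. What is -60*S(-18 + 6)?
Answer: 720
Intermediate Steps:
-60*S(-18 + 6) = -60*(-18 + 6) = -60*(-12) = 720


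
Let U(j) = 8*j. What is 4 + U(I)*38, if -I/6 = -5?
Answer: 9124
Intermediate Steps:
I = 30 (I = -6*(-5) = 30)
4 + U(I)*38 = 4 + (8*30)*38 = 4 + 240*38 = 4 + 9120 = 9124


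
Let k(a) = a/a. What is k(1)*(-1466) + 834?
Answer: -632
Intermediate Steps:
k(a) = 1
k(1)*(-1466) + 834 = 1*(-1466) + 834 = -1466 + 834 = -632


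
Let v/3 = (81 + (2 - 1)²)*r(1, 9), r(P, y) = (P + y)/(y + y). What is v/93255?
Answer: 82/55953 ≈ 0.0014655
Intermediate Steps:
r(P, y) = (P + y)/(2*y) (r(P, y) = (P + y)/((2*y)) = (P + y)*(1/(2*y)) = (P + y)/(2*y))
v = 410/3 (v = 3*((81 + (2 - 1)²)*((½)*(1 + 9)/9)) = 3*((81 + 1²)*((½)*(⅑)*10)) = 3*((81 + 1)*(5/9)) = 3*(82*(5/9)) = 3*(410/9) = 410/3 ≈ 136.67)
v/93255 = (410/3)/93255 = (410/3)*(1/93255) = 82/55953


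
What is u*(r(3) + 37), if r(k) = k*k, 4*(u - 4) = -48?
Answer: -368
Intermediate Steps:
u = -8 (u = 4 + (¼)*(-48) = 4 - 12 = -8)
r(k) = k²
u*(r(3) + 37) = -8*(3² + 37) = -8*(9 + 37) = -8*46 = -368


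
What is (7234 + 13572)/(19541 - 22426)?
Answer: -20806/2885 ≈ -7.2118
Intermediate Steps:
(7234 + 13572)/(19541 - 22426) = 20806/(-2885) = 20806*(-1/2885) = -20806/2885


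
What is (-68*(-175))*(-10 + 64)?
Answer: 642600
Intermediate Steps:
(-68*(-175))*(-10 + 64) = 11900*54 = 642600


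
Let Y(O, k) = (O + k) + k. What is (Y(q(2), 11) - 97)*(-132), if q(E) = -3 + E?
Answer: 10032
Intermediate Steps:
Y(O, k) = O + 2*k
(Y(q(2), 11) - 97)*(-132) = (((-3 + 2) + 2*11) - 97)*(-132) = ((-1 + 22) - 97)*(-132) = (21 - 97)*(-132) = -76*(-132) = 10032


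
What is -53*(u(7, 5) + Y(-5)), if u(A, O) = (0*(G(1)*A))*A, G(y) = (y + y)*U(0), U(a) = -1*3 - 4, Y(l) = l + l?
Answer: 530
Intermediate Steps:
Y(l) = 2*l
U(a) = -7 (U(a) = -3 - 4 = -7)
G(y) = -14*y (G(y) = (y + y)*(-7) = (2*y)*(-7) = -14*y)
u(A, O) = 0 (u(A, O) = (0*((-14*1)*A))*A = (0*(-14*A))*A = 0*A = 0)
-53*(u(7, 5) + Y(-5)) = -53*(0 + 2*(-5)) = -53*(0 - 10) = -53*(-10) = 530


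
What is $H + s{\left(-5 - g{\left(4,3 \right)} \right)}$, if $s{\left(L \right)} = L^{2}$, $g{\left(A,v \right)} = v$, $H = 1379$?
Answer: $1443$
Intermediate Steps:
$H + s{\left(-5 - g{\left(4,3 \right)} \right)} = 1379 + \left(-5 - 3\right)^{2} = 1379 + \left(-8\right)^{2} = 1379 + 64 = 1443$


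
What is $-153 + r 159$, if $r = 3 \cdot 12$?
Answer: $5571$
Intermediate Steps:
$r = 36$
$-153 + r 159 = -153 + 36 \cdot 159 = -153 + 5724 = 5571$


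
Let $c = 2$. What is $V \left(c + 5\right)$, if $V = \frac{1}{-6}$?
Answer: $- \frac{7}{6} \approx -1.1667$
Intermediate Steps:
$V = - \frac{1}{6} \approx -0.16667$
$V \left(c + 5\right) = - \frac{2 + 5}{6} = \left(- \frac{1}{6}\right) 7 = - \frac{7}{6}$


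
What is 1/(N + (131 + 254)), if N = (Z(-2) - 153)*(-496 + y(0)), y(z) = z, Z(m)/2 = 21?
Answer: 1/55441 ≈ 1.8037e-5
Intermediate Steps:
Z(m) = 42 (Z(m) = 2*21 = 42)
N = 55056 (N = (42 - 153)*(-496 + 0) = -111*(-496) = 55056)
1/(N + (131 + 254)) = 1/(55056 + (131 + 254)) = 1/(55056 + 385) = 1/55441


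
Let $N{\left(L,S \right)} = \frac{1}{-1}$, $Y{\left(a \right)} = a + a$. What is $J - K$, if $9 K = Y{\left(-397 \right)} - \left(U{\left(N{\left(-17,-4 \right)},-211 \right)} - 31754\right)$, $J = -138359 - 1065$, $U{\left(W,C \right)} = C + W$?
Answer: $- \frac{1285988}{9} \approx -1.4289 \cdot 10^{5}$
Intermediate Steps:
$Y{\left(a \right)} = 2 a$
$N{\left(L,S \right)} = -1$
$J = -139424$
$K = \frac{31172}{9}$ ($K = \frac{2 \left(-397\right) - \left(\left(-211 - 1\right) - 31754\right)}{9} = \frac{-794 - \left(-212 - 31754\right)}{9} = \frac{-794 - -31966}{9} = \frac{-794 + 31966}{9} = \frac{1}{9} \cdot 31172 = \frac{31172}{9} \approx 3463.6$)
$J - K = -139424 - \frac{31172}{9} = - \frac{1285988}{9}$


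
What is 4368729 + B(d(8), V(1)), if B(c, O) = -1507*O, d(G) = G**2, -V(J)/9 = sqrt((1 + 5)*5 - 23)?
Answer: 4368729 + 13563*sqrt(7) ≈ 4.4046e+6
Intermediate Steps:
V(J) = -9*sqrt(7) (V(J) = -9*sqrt((1 + 5)*5 - 23) = -9*sqrt(6*5 - 23) = -9*sqrt(30 - 23) = -9*sqrt(7))
4368729 + B(d(8), V(1)) = 4368729 - (-13563)*sqrt(7) = 4368729 + 13563*sqrt(7)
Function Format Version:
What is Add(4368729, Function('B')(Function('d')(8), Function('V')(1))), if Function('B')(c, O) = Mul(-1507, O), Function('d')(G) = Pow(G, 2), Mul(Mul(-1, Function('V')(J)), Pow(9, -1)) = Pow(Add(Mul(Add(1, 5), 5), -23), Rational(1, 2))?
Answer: Add(4368729, Mul(13563, Pow(7, Rational(1, 2)))) ≈ 4.4046e+6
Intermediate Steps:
Function('V')(J) = Mul(-9, Pow(7, Rational(1, 2))) (Function('V')(J) = Mul(-9, Pow(Add(Mul(Add(1, 5), 5), -23), Rational(1, 2))) = Mul(-9, Pow(Add(Mul(6, 5), -23), Rational(1, 2))) = Mul(-9, Pow(Add(30, -23), Rational(1, 2))) = Mul(-9, Pow(7, Rational(1, 2))))
Add(4368729, Function('B')(Function('d')(8), Function('V')(1))) = Add(4368729, Mul(-1507, Mul(-9, Pow(7, Rational(1, 2))))) = Add(4368729, Mul(13563, Pow(7, Rational(1, 2))))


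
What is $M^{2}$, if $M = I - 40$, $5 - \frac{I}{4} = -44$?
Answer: $24336$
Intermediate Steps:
$I = 196$ ($I = 20 - -176 = 20 + 176 = 196$)
$M = 156$ ($M = 196 - 40 = 156$)
$M^{2} = 156^{2} = 24336$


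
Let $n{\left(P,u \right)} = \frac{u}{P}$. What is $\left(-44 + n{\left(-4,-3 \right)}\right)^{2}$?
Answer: $\frac{29929}{16} \approx 1870.6$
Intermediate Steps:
$\left(-44 + n{\left(-4,-3 \right)}\right)^{2} = \left(-44 - \frac{3}{-4}\right)^{2} = \left(-44 - - \frac{3}{4}\right)^{2} = \left(-44 + \frac{3}{4}\right)^{2} = \left(- \frac{173}{4}\right)^{2} = \frac{29929}{16}$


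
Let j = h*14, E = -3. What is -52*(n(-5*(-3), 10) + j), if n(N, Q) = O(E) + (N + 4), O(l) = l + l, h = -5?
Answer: 2964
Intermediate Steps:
O(l) = 2*l
j = -70 (j = -5*14 = -70)
n(N, Q) = -2 + N (n(N, Q) = 2*(-3) + (N + 4) = -6 + (4 + N) = -2 + N)
-52*(n(-5*(-3), 10) + j) = -52*((-2 - 5*(-3)) - 70) = -52*((-2 + 15) - 70) = -52*(13 - 70) = -52*(-57) = 2964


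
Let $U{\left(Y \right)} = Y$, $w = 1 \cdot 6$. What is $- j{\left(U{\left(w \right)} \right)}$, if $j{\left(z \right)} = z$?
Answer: $-6$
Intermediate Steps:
$w = 6$
$- j{\left(U{\left(w \right)} \right)} = \left(-1\right) 6 = -6$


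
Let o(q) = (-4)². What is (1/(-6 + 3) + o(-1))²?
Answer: 2209/9 ≈ 245.44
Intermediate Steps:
o(q) = 16
(1/(-6 + 3) + o(-1))² = (1/(-6 + 3) + 16)² = (1/(-3) + 16)² = (-⅓ + 16)² = (47/3)² = 2209/9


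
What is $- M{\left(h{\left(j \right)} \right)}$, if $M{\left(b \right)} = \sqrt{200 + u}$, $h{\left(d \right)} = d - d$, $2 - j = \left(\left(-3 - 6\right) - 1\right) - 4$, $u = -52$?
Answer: $- 2 \sqrt{37} \approx -12.166$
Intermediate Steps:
$j = 16$ ($j = 2 - \left(\left(\left(-3 - 6\right) - 1\right) - 4\right) = 2 - \left(\left(-9 - 1\right) - 4\right) = 2 - \left(-10 - 4\right) = 2 - -14 = 2 + 14 = 16$)
$h{\left(d \right)} = 0$
$M{\left(b \right)} = 2 \sqrt{37}$ ($M{\left(b \right)} = \sqrt{200 - 52} = \sqrt{148} = 2 \sqrt{37}$)
$- M{\left(h{\left(j \right)} \right)} = - 2 \sqrt{37}$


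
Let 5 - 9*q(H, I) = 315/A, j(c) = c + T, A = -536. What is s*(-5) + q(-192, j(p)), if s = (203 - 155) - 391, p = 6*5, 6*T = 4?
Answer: 8276155/4824 ≈ 1715.6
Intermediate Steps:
T = 2/3 (T = (1/6)*4 = 2/3 ≈ 0.66667)
p = 30
j(c) = 2/3 + c (j(c) = c + 2/3 = 2/3 + c)
s = -343 (s = 48 - 391 = -343)
q(H, I) = 2995/4824 (q(H, I) = 5/9 - 35/(-536) = 5/9 - 35*(-1)/536 = 5/9 - 1/9*(-315/536) = 5/9 + 35/536 = 2995/4824)
s*(-5) + q(-192, j(p)) = -343*(-5) + 2995/4824 = 1715 + 2995/4824 = 8276155/4824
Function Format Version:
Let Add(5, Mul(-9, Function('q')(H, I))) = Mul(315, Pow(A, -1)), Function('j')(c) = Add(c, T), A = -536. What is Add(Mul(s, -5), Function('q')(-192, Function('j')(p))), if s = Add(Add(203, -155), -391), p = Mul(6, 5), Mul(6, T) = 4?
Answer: Rational(8276155, 4824) ≈ 1715.6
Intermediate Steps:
T = Rational(2, 3) (T = Mul(Rational(1, 6), 4) = Rational(2, 3) ≈ 0.66667)
p = 30
Function('j')(c) = Add(Rational(2, 3), c) (Function('j')(c) = Add(c, Rational(2, 3)) = Add(Rational(2, 3), c))
s = -343 (s = Add(48, -391) = -343)
Function('q')(H, I) = Rational(2995, 4824) (Function('q')(H, I) = Add(Rational(5, 9), Mul(Rational(-1, 9), Mul(315, Pow(-536, -1)))) = Add(Rational(5, 9), Mul(Rational(-1, 9), Mul(315, Rational(-1, 536)))) = Add(Rational(5, 9), Mul(Rational(-1, 9), Rational(-315, 536))) = Add(Rational(5, 9), Rational(35, 536)) = Rational(2995, 4824))
Add(Mul(s, -5), Function('q')(-192, Function('j')(p))) = Add(Mul(-343, -5), Rational(2995, 4824)) = Add(1715, Rational(2995, 4824)) = Rational(8276155, 4824)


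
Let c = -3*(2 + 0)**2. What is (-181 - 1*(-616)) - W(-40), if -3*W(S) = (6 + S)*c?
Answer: 571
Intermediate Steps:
c = -12 (c = -3*2**2 = -3*4 = -12)
W(S) = 24 + 4*S (W(S) = -(6 + S)*(-12)/3 = -(-72 - 12*S)/3 = 24 + 4*S)
(-181 - 1*(-616)) - W(-40) = (-181 - 1*(-616)) - (24 + 4*(-40)) = (-181 + 616) - (24 - 160) = 435 - 1*(-136) = 435 + 136 = 571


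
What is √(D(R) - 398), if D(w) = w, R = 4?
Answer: I*√394 ≈ 19.849*I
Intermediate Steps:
√(D(R) - 398) = √(4 - 398) = √(-394) = I*√394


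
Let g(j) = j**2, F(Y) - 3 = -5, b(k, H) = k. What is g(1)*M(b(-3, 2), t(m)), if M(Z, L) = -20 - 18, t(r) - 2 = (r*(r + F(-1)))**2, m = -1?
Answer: -38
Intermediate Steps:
F(Y) = -2 (F(Y) = 3 - 5 = -2)
t(r) = 2 + r**2*(-2 + r)**2 (t(r) = 2 + (r*(r - 2))**2 = 2 + (r*(-2 + r))**2 = 2 + r**2*(-2 + r)**2)
M(Z, L) = -38
g(1)*M(b(-3, 2), t(m)) = 1**2*(-38) = 1*(-38) = -38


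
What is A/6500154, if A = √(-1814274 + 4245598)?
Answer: √607831/3250077 ≈ 0.00023988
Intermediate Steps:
A = 2*√607831 (A = √2431324 = 2*√607831 ≈ 1559.3)
A/6500154 = (2*√607831)/6500154 = (2*√607831)*(1/6500154) = √607831/3250077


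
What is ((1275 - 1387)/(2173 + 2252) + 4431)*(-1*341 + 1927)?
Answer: 31096801918/4425 ≈ 7.0275e+6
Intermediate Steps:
((1275 - 1387)/(2173 + 2252) + 4431)*(-1*341 + 1927) = (-112/4425 + 4431)*(-341 + 1927) = (-112*1/4425 + 4431)*1586 = (-112/4425 + 4431)*1586 = (19607063/4425)*1586 = 31096801918/4425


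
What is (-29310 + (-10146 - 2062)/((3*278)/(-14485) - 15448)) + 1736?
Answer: -3084961210278/111882557 ≈ -27573.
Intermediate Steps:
(-29310 + (-10146 - 2062)/((3*278)/(-14485) - 15448)) + 1736 = (-29310 - 12208/(834*(-1/14485) - 15448)) + 1736 = (-29310 - 12208/(-834/14485 - 15448)) + 1736 = (-29310 - 12208/(-223765114/14485)) + 1736 = (-29310 - 12208*(-14485/223765114)) + 1736 = (-29310 + 88416440/111882557) + 1736 = -3279189329230/111882557 + 1736 = -3084961210278/111882557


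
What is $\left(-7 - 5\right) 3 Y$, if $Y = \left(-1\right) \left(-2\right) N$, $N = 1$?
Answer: $-72$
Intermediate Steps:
$Y = 2$ ($Y = \left(-1\right) \left(-2\right) 1 = 2 \cdot 1 = 2$)
$\left(-7 - 5\right) 3 Y = \left(-7 - 5\right) 3 \cdot 2 = \left(-12\right) 3 \cdot 2 = \left(-36\right) 2 = -72$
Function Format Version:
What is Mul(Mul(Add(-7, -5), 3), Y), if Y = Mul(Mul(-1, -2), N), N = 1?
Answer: -72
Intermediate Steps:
Y = 2 (Y = Mul(Mul(-1, -2), 1) = Mul(2, 1) = 2)
Mul(Mul(Add(-7, -5), 3), Y) = Mul(Mul(Add(-7, -5), 3), 2) = Mul(Mul(-12, 3), 2) = Mul(-36, 2) = -72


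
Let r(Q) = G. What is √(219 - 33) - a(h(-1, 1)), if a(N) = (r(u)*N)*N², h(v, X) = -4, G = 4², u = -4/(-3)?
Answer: 1024 + √186 ≈ 1037.6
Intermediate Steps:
u = 4/3 (u = -4*(-⅓) = 4/3 ≈ 1.3333)
G = 16
r(Q) = 16
a(N) = 16*N³ (a(N) = (16*N)*N² = 16*N³)
√(219 - 33) - a(h(-1, 1)) = √(219 - 33) - 16*(-4)³ = √186 - 16*(-64) = √186 - 1*(-1024) = √186 + 1024 = 1024 + √186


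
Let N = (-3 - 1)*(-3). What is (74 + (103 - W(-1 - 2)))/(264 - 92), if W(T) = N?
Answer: 165/172 ≈ 0.95930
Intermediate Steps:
N = 12 (N = -4*(-3) = 12)
W(T) = 12
(74 + (103 - W(-1 - 2)))/(264 - 92) = (74 + (103 - 1*12))/(264 - 92) = (74 + (103 - 12))/172 = (74 + 91)*(1/172) = 165*(1/172) = 165/172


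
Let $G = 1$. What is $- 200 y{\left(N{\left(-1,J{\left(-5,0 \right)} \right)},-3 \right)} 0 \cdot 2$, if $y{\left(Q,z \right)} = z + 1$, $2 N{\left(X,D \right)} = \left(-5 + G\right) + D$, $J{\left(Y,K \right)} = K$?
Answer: $0$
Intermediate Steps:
$N{\left(X,D \right)} = -2 + \frac{D}{2}$ ($N{\left(X,D \right)} = \frac{\left(-5 + 1\right) + D}{2} = \frac{-4 + D}{2} = -2 + \frac{D}{2}$)
$y{\left(Q,z \right)} = 1 + z$
$- 200 y{\left(N{\left(-1,J{\left(-5,0 \right)} \right)},-3 \right)} 0 \cdot 2 = - 200 \left(1 - 3\right) 0 \cdot 2 = - 200 \left(-2\right) 0 \cdot 2 = - 200 \cdot 0 \cdot 2 = \left(-200\right) 0 = 0$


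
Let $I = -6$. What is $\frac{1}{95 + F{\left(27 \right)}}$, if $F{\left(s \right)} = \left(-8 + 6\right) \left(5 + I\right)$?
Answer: $\frac{1}{97} \approx 0.010309$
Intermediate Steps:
$F{\left(s \right)} = 2$ ($F{\left(s \right)} = \left(-8 + 6\right) \left(5 - 6\right) = \left(-2\right) \left(-1\right) = 2$)
$\frac{1}{95 + F{\left(27 \right)}} = \frac{1}{95 + 2} = \frac{1}{97}$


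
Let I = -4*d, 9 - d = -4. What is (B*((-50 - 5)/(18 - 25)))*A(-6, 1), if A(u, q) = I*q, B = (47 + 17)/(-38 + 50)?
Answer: -45760/21 ≈ -2179.0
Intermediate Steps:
d = 13 (d = 9 - 1*(-4) = 9 + 4 = 13)
B = 16/3 (B = 64/12 = 64*(1/12) = 16/3 ≈ 5.3333)
I = -52 (I = -4*13 = -52)
A(u, q) = -52*q
(B*((-50 - 5)/(18 - 25)))*A(-6, 1) = (16*((-50 - 5)/(18 - 25))/3)*(-52*1) = (16*(-55/(-7))/3)*(-52) = (16*(-55*(-⅐))/3)*(-52) = ((16/3)*(55/7))*(-52) = (880/21)*(-52) = -45760/21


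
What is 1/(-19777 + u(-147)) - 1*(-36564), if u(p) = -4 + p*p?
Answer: 66838993/1828 ≈ 36564.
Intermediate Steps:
u(p) = -4 + p²
1/(-19777 + u(-147)) - 1*(-36564) = 1/(-19777 + (-4 + (-147)²)) - 1*(-36564) = 1/(-19777 + (-4 + 21609)) + 36564 = 1/(-19777 + 21605) + 36564 = 1/1828 + 36564 = 66838993/1828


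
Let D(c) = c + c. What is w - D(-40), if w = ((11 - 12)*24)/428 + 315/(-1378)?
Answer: 11753707/147446 ≈ 79.715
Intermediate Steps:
D(c) = 2*c
w = -41973/147446 (w = -1*24*(1/428) + 315*(-1/1378) = -24*1/428 - 315/1378 = -6/107 - 315/1378 = -41973/147446 ≈ -0.28467)
w - D(-40) = -41973/147446 - 2*(-40) = -41973/147446 - 1*(-80) = -41973/147446 + 80 = 11753707/147446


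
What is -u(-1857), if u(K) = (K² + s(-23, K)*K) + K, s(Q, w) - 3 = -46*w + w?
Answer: 151739184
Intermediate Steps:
s(Q, w) = 3 - 45*w (s(Q, w) = 3 + (-46*w + w) = 3 - 45*w)
u(K) = K + K² + K*(3 - 45*K) (u(K) = (K² + (3 - 45*K)*K) + K = (K² + K*(3 - 45*K)) + K = K + K² + K*(3 - 45*K))
-u(-1857) = -4*(-1857)*(1 - 11*(-1857)) = -4*(-1857)*(1 + 20427) = -4*(-1857)*20428 = -1*(-151739184) = 151739184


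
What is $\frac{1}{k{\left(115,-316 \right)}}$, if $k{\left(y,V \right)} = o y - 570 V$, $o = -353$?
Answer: $\frac{1}{139525} \approx 7.1672 \cdot 10^{-6}$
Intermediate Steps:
$k{\left(y,V \right)} = - 570 V - 353 y$ ($k{\left(y,V \right)} = - 353 y - 570 V = - 570 V - 353 y$)
$\frac{1}{k{\left(115,-316 \right)}} = \frac{1}{\left(-570\right) \left(-316\right) - 40595} = \frac{1}{180120 - 40595} = \frac{1}{139525}$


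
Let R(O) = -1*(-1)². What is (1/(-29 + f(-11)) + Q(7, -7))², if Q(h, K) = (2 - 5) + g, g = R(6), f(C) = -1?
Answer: 14641/900 ≈ 16.268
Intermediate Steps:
R(O) = -1 (R(O) = -1*1 = -1)
g = -1
Q(h, K) = -4 (Q(h, K) = (2 - 5) - 1 = -3 - 1 = -4)
(1/(-29 + f(-11)) + Q(7, -7))² = (1/(-29 - 1) - 4)² = (1/(-30) - 4)² = (-1/30 - 4)² = (-121/30)² = 14641/900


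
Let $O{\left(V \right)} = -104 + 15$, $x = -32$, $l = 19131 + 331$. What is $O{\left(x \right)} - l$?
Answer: $-19551$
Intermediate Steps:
$l = 19462$
$O{\left(V \right)} = -89$
$O{\left(x \right)} - l = -89 - 19462 = -19551$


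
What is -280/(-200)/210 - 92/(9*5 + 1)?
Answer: -299/150 ≈ -1.9933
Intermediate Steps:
-280/(-200)/210 - 92/(9*5 + 1) = -280*(-1/200)*(1/210) - 92/(45 + 1) = (7/5)*(1/210) - 92/46 = 1/150 - 92*1/46 = 1/150 - 2 = -299/150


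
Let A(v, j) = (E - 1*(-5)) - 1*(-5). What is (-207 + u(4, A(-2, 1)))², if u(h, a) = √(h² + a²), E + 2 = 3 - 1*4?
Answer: (207 - √65)² ≈ 39576.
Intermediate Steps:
E = -3 (E = -2 + (3 - 1*4) = -2 + (3 - 4) = -2 - 1 = -3)
A(v, j) = 7 (A(v, j) = (-3 - 1*(-5)) - 1*(-5) = (-3 + 5) + 5 = 2 + 5 = 7)
u(h, a) = √(a² + h²)
(-207 + u(4, A(-2, 1)))² = (-207 + √(7² + 4²))² = (-207 + √(49 + 16))² = (-207 + √65)²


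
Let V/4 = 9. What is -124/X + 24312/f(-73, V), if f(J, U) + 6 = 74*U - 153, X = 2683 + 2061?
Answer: 9585459/990310 ≈ 9.6792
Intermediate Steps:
V = 36 (V = 4*9 = 36)
X = 4744
f(J, U) = -159 + 74*U (f(J, U) = -6 + (74*U - 153) = -6 + (-153 + 74*U) = -159 + 74*U)
-124/X + 24312/f(-73, V) = -124/4744 + 24312/(-159 + 74*36) = -124*1/4744 + 24312/(-159 + 2664) = -31/1186 + 24312/2505 = -31/1186 + 24312*(1/2505) = -31/1186 + 8104/835 = 9585459/990310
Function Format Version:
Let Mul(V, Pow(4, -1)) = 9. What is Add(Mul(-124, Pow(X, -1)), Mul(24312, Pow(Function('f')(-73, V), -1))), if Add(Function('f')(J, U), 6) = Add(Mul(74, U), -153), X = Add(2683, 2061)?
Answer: Rational(9585459, 990310) ≈ 9.6792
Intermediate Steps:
V = 36 (V = Mul(4, 9) = 36)
X = 4744
Function('f')(J, U) = Add(-159, Mul(74, U)) (Function('f')(J, U) = Add(-6, Add(Mul(74, U), -153)) = Add(-6, Add(-153, Mul(74, U))) = Add(-159, Mul(74, U)))
Add(Mul(-124, Pow(X, -1)), Mul(24312, Pow(Function('f')(-73, V), -1))) = Add(Mul(-124, Pow(4744, -1)), Mul(24312, Pow(Add(-159, Mul(74, 36)), -1))) = Add(Mul(-124, Rational(1, 4744)), Mul(24312, Pow(Add(-159, 2664), -1))) = Add(Rational(-31, 1186), Mul(24312, Pow(2505, -1))) = Add(Rational(-31, 1186), Mul(24312, Rational(1, 2505))) = Add(Rational(-31, 1186), Rational(8104, 835)) = Rational(9585459, 990310)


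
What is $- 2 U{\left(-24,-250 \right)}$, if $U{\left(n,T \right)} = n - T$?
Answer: $-452$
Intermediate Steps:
$- 2 U{\left(-24,-250 \right)} = - 2 \left(-24 - -250\right) = - 2 \left(-24 + 250\right) = \left(-2\right) 226 = -452$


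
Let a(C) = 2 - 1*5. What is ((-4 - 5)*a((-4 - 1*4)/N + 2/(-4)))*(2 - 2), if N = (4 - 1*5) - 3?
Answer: 0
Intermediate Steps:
N = -4 (N = (4 - 5) - 3 = -1 - 3 = -4)
a(C) = -3 (a(C) = 2 - 5 = -3)
((-4 - 5)*a((-4 - 1*4)/N + 2/(-4)))*(2 - 2) = ((-4 - 5)*(-3))*(2 - 2) = -9*(-3)*0 = 27*0 = 0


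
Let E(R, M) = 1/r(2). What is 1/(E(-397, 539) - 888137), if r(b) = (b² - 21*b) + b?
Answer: -36/31972933 ≈ -1.1260e-6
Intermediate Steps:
r(b) = b² - 20*b
E(R, M) = -1/36 (E(R, M) = 1/(2*(-20 + 2)) = 1/(2*(-18)) = 1/(-36) = -1/36)
1/(E(-397, 539) - 888137) = 1/(-1/36 - 888137) = 1/(-31972933/36) = -36/31972933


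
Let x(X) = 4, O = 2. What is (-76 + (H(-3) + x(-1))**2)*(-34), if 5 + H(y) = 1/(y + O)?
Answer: 2448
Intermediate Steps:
H(y) = -5 + 1/(2 + y) (H(y) = -5 + 1/(y + 2) = -5 + 1/(2 + y))
(-76 + (H(-3) + x(-1))**2)*(-34) = (-76 + ((-9 - 5*(-3))/(2 - 3) + 4)**2)*(-34) = (-76 + ((-9 + 15)/(-1) + 4)**2)*(-34) = (-76 + (-1*6 + 4)**2)*(-34) = (-76 + (-6 + 4)**2)*(-34) = (-76 + (-2)**2)*(-34) = (-76 + 4)*(-34) = -72*(-34) = 2448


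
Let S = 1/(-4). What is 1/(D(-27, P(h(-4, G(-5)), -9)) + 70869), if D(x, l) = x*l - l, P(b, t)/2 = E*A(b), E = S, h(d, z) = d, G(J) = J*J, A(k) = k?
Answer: 1/70813 ≈ 1.4122e-5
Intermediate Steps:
S = -¼ ≈ -0.25000
G(J) = J²
E = -¼ ≈ -0.25000
P(b, t) = -b/2 (P(b, t) = 2*(-b/4) = -b/2)
D(x, l) = -l + l*x (D(x, l) = l*x - l = -l + l*x)
1/(D(-27, P(h(-4, G(-5)), -9)) + 70869) = 1/((-½*(-4))*(-1 - 27) + 70869) = 1/(2*(-28) + 70869) = 1/(-56 + 70869) = 1/70813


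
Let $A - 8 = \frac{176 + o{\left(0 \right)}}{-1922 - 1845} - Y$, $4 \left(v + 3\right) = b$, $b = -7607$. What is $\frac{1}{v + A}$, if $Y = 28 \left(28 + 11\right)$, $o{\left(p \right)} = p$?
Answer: $- \frac{15068}{45035189} \approx -0.00033458$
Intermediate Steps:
$Y = 1092$ ($Y = 28 \cdot 39 = 1092$)
$v = - \frac{7619}{4}$ ($v = -3 + \frac{1}{4} \left(-7607\right) = -3 - \frac{7607}{4} = - \frac{7619}{4} \approx -1904.8$)
$A = - \frac{4083604}{3767}$ ($A = 8 - \left(1092 - \frac{176 + 0}{-1922 - 1845}\right) = 8 - \left(1092 - \frac{176}{-3767}\right) = 8 + \left(176 \left(- \frac{1}{3767}\right) - 1092\right) = 8 - \frac{4113740}{3767} = - \frac{4083604}{3767} \approx -1084.0$)
$\frac{1}{v + A} = \frac{1}{- \frac{7619}{4} - \frac{4083604}{3767}} = \frac{1}{- \frac{45035189}{15068}} = - \frac{15068}{45035189}$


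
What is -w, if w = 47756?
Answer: -47756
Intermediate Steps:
-w = -1*47756 = -47756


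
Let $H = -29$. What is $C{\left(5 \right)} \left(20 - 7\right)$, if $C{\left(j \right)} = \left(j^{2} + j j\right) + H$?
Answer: $273$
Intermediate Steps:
$C{\left(j \right)} = -29 + 2 j^{2}$ ($C{\left(j \right)} = \left(j^{2} + j j\right) - 29 = \left(j^{2} + j^{2}\right) - 29 = 2 j^{2} - 29 = -29 + 2 j^{2}$)
$C{\left(5 \right)} \left(20 - 7\right) = \left(-29 + 2 \cdot 5^{2}\right) \left(20 - 7\right) = \left(-29 + 2 \cdot 25\right) \left(20 - 7\right) = \left(-29 + 50\right) 13 = 21 \cdot 13 = 273$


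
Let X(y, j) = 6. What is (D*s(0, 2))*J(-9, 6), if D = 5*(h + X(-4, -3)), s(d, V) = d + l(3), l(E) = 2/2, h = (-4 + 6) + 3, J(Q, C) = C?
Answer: 330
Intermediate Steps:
h = 5 (h = 2 + 3 = 5)
l(E) = 1 (l(E) = 2*(½) = 1)
s(d, V) = 1 + d (s(d, V) = d + 1 = 1 + d)
D = 55 (D = 5*(5 + 6) = 5*11 = 55)
(D*s(0, 2))*J(-9, 6) = (55*(1 + 0))*6 = (55*1)*6 = 55*6 = 330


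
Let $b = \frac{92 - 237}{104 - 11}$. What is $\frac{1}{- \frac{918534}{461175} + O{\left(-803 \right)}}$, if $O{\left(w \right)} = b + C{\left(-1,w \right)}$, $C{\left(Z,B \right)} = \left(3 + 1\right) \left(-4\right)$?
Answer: $- \frac{14296425}{279507479} \approx -0.051149$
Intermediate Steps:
$b = - \frac{145}{93} \approx -1.5591$
$C{\left(Z,B \right)} = -16$ ($C{\left(Z,B \right)} = 4 \left(-4\right) = -16$)
$O{\left(w \right)} = - \frac{1633}{93}$ ($O{\left(w \right)} = - \frac{145}{93} - 16 = - \frac{1633}{93}$)
$\frac{1}{- \frac{918534}{461175} + O{\left(-803 \right)}} = \frac{1}{- \frac{918534}{461175} - \frac{1633}{93}} = \frac{1}{\left(-918534\right) \frac{1}{461175} - \frac{1633}{93}} = \frac{1}{- \frac{306178}{153725} - \frac{1633}{93}} = \frac{1}{- \frac{279507479}{14296425}} = - \frac{14296425}{279507479}$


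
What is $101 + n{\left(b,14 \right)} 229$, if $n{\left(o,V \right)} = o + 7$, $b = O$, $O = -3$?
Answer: $1017$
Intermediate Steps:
$b = -3$
$n{\left(o,V \right)} = 7 + o$
$101 + n{\left(b,14 \right)} 229 = 101 + \left(7 - 3\right) 229 = 101 + 4 \cdot 229 = 101 + 916 = 1017$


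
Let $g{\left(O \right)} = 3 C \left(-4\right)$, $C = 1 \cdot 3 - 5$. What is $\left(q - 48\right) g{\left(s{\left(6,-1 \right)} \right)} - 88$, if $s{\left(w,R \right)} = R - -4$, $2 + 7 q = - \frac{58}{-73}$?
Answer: $- \frac{635752}{511} \approx -1244.1$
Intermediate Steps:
$q = - \frac{88}{511}$ ($q = - \frac{2}{7} + \frac{\left(-58\right) \frac{1}{-73}}{7} = - \frac{2}{7} + \frac{\left(-58\right) \left(- \frac{1}{73}\right)}{7} = - \frac{2}{7} + \frac{1}{7} \cdot \frac{58}{73} = - \frac{2}{7} + \frac{58}{511} = - \frac{88}{511} \approx -0.17221$)
$s{\left(w,R \right)} = 4 + R$ ($s{\left(w,R \right)} = R + 4 = 4 + R$)
$C = -2$ ($C = 3 - 5 = -2$)
$g{\left(O \right)} = 24$ ($g{\left(O \right)} = 3 \left(-2\right) \left(-4\right) = \left(-6\right) \left(-4\right) = 24$)
$\left(q - 48\right) g{\left(s{\left(6,-1 \right)} \right)} - 88 = \left(- \frac{88}{511} - 48\right) 24 - 88 = \left(- \frac{24616}{511}\right) 24 - 88 = - \frac{590784}{511} - 88 = - \frac{635752}{511}$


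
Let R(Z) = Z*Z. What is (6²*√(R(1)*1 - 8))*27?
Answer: 972*I*√7 ≈ 2571.7*I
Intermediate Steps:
R(Z) = Z²
(6²*√(R(1)*1 - 8))*27 = (6²*√(1²*1 - 8))*27 = (36*√(1*1 - 8))*27 = (36*√(1 - 8))*27 = (36*√(-7))*27 = (36*(I*√7))*27 = (36*I*√7)*27 = 972*I*√7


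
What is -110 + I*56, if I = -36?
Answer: -2126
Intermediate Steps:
-110 + I*56 = -110 - 36*56 = -110 - 2016 = -2126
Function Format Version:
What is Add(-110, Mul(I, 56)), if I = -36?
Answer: -2126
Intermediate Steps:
Add(-110, Mul(I, 56)) = Add(-110, Mul(-36, 56)) = Add(-110, -2016) = -2126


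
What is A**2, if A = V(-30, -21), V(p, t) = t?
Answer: 441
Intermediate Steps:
A = -21
A**2 = (-21)**2 = 441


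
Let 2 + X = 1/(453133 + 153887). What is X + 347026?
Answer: 210650508481/607020 ≈ 3.4702e+5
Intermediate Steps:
X = -1214039/607020 (X = -2 + 1/(453133 + 153887) = -2 + 1/607020 = -1214039/607020 ≈ -2.0000)
X + 347026 = -1214039/607020 + 347026 = 210650508481/607020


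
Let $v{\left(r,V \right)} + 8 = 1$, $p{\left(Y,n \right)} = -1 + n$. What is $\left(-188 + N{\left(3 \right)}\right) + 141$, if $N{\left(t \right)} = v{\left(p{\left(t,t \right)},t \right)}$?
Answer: $-54$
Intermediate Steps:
$v{\left(r,V \right)} = -7$ ($v{\left(r,V \right)} = -8 + 1 = -7$)
$N{\left(t \right)} = -7$
$\left(-188 + N{\left(3 \right)}\right) + 141 = \left(-188 - 7\right) + 141 = -195 + 141 = -54$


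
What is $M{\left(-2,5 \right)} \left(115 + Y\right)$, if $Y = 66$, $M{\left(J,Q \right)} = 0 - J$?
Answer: $362$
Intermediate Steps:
$M{\left(J,Q \right)} = - J$
$M{\left(-2,5 \right)} \left(115 + Y\right) = \left(-1\right) \left(-2\right) \left(115 + 66\right) = 2 \cdot 181 = 362$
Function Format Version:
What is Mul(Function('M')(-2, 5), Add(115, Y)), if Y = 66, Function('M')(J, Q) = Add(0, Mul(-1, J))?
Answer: 362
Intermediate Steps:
Function('M')(J, Q) = Mul(-1, J)
Mul(Function('M')(-2, 5), Add(115, Y)) = Mul(Mul(-1, -2), Add(115, 66)) = Mul(2, 181) = 362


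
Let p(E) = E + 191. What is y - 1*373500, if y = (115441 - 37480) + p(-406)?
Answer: -295754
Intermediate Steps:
p(E) = 191 + E
y = 77746 (y = (115441 - 37480) + (191 - 406) = 77961 - 215 = 77746)
y - 1*373500 = 77746 - 1*373500 = 77746 - 373500 = -295754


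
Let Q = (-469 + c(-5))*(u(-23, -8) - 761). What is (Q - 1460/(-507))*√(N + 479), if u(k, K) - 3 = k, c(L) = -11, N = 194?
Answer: 190065620*√673/507 ≈ 9.7253e+6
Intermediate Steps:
u(k, K) = 3 + k
Q = 374880 (Q = (-469 - 11)*((3 - 23) - 761) = -480*(-20 - 761) = -480*(-781) = 374880)
(Q - 1460/(-507))*√(N + 479) = (374880 - 1460/(-507))*√(194 + 479) = (374880 - 1460*(-1/507))*√673 = (374880 + 1460/507)*√673 = 190065620*√673/507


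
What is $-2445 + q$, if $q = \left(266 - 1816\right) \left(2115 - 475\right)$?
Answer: $-2544445$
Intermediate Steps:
$q = -2542000$ ($q = \left(-1550\right) 1640 = -2542000$)
$-2445 + q = -2445 - 2542000 = -2544445$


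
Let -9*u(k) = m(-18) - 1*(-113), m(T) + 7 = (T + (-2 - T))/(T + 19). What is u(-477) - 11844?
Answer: -106700/9 ≈ -11856.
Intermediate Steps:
m(T) = -7 - 2/(19 + T) (m(T) = -7 + (T + (-2 - T))/(T + 19) = -7 - 2/(19 + T))
u(k) = -104/9 (u(k) = -((-135 - 7*(-18))/(19 - 18) - 1*(-113))/9 = -((-135 + 126)/1 + 113)/9 = -(1*(-9) + 113)/9 = -(-9 + 113)/9 = -1/9*104 = -104/9)
u(-477) - 11844 = -104/9 - 11844 = -106700/9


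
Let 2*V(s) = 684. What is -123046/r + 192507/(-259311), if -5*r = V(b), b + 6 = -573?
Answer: 26578344856/14780727 ≈ 1798.2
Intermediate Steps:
b = -579 (b = -6 - 573 = -579)
V(s) = 342 (V(s) = (½)*684 = 342)
r = -342/5 (r = -⅕*342 = -342/5 ≈ -68.400)
-123046/r + 192507/(-259311) = -123046/(-342/5) + 192507/(-259311) = -123046*(-5/342) + 192507*(-1/259311) = 307615/171 - 64169/86437 = 26578344856/14780727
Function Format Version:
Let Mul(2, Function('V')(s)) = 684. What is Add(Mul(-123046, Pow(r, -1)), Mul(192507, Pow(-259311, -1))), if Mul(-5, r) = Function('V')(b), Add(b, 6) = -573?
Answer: Rational(26578344856, 14780727) ≈ 1798.2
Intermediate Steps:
b = -579 (b = Add(-6, -573) = -579)
Function('V')(s) = 342 (Function('V')(s) = Mul(Rational(1, 2), 684) = 342)
r = Rational(-342, 5) (r = Mul(Rational(-1, 5), 342) = Rational(-342, 5) ≈ -68.400)
Add(Mul(-123046, Pow(r, -1)), Mul(192507, Pow(-259311, -1))) = Add(Mul(-123046, Pow(Rational(-342, 5), -1)), Mul(192507, Pow(-259311, -1))) = Add(Mul(-123046, Rational(-5, 342)), Mul(192507, Rational(-1, 259311))) = Add(Rational(307615, 171), Rational(-64169, 86437)) = Rational(26578344856, 14780727)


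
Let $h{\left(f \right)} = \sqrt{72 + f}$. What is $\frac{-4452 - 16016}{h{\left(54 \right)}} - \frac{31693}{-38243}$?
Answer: $\frac{31693}{38243} - \frac{1462 \sqrt{14}}{3} \approx -1822.6$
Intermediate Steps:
$\frac{-4452 - 16016}{h{\left(54 \right)}} - \frac{31693}{-38243} = \frac{-4452 - 16016}{\sqrt{72 + 54}} - \frac{31693}{-38243} = \frac{-4452 - 16016}{\sqrt{126}} - - \frac{31693}{38243} = - \frac{20468}{3 \sqrt{14}} + \frac{31693}{38243} = - 20468 \frac{\sqrt{14}}{42} + \frac{31693}{38243} = - \frac{1462 \sqrt{14}}{3} + \frac{31693}{38243} = \frac{31693}{38243} - \frac{1462 \sqrt{14}}{3}$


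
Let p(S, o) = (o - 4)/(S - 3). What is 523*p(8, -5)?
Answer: -4707/5 ≈ -941.40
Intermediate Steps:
p(S, o) = (-4 + o)/(-3 + S)
523*p(8, -5) = 523*((-4 - 5)/(-3 + 8)) = 523*(-9/5) = -4707/5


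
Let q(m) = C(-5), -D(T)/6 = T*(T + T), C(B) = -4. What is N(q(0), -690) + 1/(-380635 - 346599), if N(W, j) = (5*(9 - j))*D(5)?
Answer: -762504849001/727234 ≈ -1.0485e+6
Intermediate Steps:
D(T) = -12*T² (D(T) = -6*T*(T + T) = -6*T*2*T = -12*T²)
q(m) = -4
N(W, j) = -13500 + 1500*j (N(W, j) = (5*(9 - j))*(-12*5²) = (45 - 5*j)*(-12*25) = (45 - 5*j)*(-300) = -13500 + 1500*j)
N(q(0), -690) + 1/(-380635 - 346599) = (-13500 + 1500*(-690)) + 1/(-380635 - 346599) = (-13500 - 1035000) + 1/(-727234) = -1048500 - 1/727234 = -762504849001/727234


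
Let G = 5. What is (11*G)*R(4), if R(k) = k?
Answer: 220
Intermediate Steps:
(11*G)*R(4) = (11*5)*4 = 55*4 = 220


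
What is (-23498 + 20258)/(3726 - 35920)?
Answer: 1620/16097 ≈ 0.10064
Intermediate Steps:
(-23498 + 20258)/(3726 - 35920) = -3240/(-32194) = -3240*(-1/32194) = 1620/16097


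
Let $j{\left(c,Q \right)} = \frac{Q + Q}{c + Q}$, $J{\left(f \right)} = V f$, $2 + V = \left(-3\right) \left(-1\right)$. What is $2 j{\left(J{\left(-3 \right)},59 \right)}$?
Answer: $\frac{59}{14} \approx 4.2143$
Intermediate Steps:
$V = 1$ ($V = -2 - -3 = -2 + 3 = 1$)
$J{\left(f \right)} = f$ ($J{\left(f \right)} = 1 f = f$)
$j{\left(c,Q \right)} = \frac{2 Q}{Q + c}$
$2 j{\left(J{\left(-3 \right)},59 \right)} = 2 \cdot 2 \cdot 59 \frac{1}{59 - 3} = 2 \cdot 2 \cdot 59 \cdot \frac{1}{56} = 2 \cdot \frac{59}{28} = \frac{59}{14}$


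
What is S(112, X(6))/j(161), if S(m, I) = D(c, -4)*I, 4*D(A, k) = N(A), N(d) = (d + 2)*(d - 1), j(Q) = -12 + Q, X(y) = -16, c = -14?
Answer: -720/149 ≈ -4.8322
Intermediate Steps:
N(d) = (-1 + d)*(2 + d) (N(d) = (2 + d)*(-1 + d) = (-1 + d)*(2 + d))
D(A, k) = -½ + A/4 + A²/4 (D(A, k) = (-2 + A + A²)/4 = -½ + A/4 + A²/4)
S(m, I) = 45*I (S(m, I) = (-½ + (¼)*(-14) + (¼)*(-14)²)*I = (-½ - 7/2 + (¼)*196)*I = (-½ - 7/2 + 49)*I = 45*I)
S(112, X(6))/j(161) = (45*(-16))/(-12 + 161) = -720/149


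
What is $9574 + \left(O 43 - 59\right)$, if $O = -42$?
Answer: $7709$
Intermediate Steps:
$9574 + \left(O 43 - 59\right) = 9574 - 1865 = 7709$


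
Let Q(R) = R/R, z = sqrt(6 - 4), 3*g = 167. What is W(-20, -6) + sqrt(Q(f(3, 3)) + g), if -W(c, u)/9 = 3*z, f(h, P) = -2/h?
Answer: -27*sqrt(2) + sqrt(510)/3 ≈ -30.656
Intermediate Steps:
g = 167/3 (g = (1/3)*167 = 167/3 ≈ 55.667)
z = sqrt(2) ≈ 1.4142
Q(R) = 1
W(c, u) = -27*sqrt(2)
W(-20, -6) + sqrt(Q(f(3, 3)) + g) = -27*sqrt(2) + sqrt(1 + 167/3) = -27*sqrt(2) + sqrt(170/3) = -27*sqrt(2) + sqrt(510)/3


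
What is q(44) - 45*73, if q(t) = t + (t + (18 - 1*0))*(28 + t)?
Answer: 1223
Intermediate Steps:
q(t) = t + (18 + t)*(28 + t) (q(t) = t + (t + (18 + 0))*(28 + t) = t + (t + 18)*(28 + t) = t + (18 + t)*(28 + t))
q(44) - 45*73 = (504 + 44**2 + 47*44) - 45*73 = (504 + 1936 + 2068) - 1*3285 = 4508 - 3285 = 1223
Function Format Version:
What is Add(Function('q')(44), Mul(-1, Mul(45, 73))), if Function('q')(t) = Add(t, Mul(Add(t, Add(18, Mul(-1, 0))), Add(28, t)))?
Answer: 1223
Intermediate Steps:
Function('q')(t) = Add(t, Mul(Add(18, t), Add(28, t))) (Function('q')(t) = Add(t, Mul(Add(t, Add(18, 0)), Add(28, t))) = Add(t, Mul(Add(t, 18), Add(28, t))) = Add(t, Mul(Add(18, t), Add(28, t))))
Add(Function('q')(44), Mul(-1, Mul(45, 73))) = Add(Add(504, Pow(44, 2), Mul(47, 44)), Mul(-1, Mul(45, 73))) = Add(Add(504, 1936, 2068), Mul(-1, 3285)) = Add(4508, -3285) = 1223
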